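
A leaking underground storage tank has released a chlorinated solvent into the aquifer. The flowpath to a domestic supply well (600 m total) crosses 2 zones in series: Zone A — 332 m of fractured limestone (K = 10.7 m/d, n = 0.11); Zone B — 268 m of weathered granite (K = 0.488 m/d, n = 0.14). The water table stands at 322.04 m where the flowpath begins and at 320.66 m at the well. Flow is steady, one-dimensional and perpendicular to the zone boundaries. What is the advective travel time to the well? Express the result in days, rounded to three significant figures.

Total head drop ΔH = 322.04 − 320.66 = 1.38 m
Steady 1-D flow in series ⇒ the Darcy flux q is identical in every zone and the zone head losses add (resistances L/K in series).
Σ(L/K) = 332/10.7 + 268/0.488 = 31.03 + 549.2 = 580.2 d
q = ΔH / Σ(L/K) = 1.38 / 580.2 = 0.002378 m/d (same in every zone)
Zone A: v = q/n = 0.002378/0.11 = 0.02162 m/d → t_A = 332/0.02162 = 15350 d
Zone B: v = q/n = 0.002378/0.14 = 0.01699 m/d → t_B = 268/0.01699 = 15770 d
Total t = 15350 + 15770 = 31130 d

31100 days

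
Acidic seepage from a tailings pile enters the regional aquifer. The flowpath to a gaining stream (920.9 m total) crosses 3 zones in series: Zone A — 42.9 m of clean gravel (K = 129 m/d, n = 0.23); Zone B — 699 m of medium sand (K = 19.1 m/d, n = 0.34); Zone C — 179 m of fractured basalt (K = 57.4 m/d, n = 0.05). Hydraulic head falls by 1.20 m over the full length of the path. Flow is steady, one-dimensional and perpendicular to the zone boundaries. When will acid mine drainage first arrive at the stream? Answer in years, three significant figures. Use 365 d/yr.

Steady 1-D flow in series ⇒ the Darcy flux q is identical in every zone and the zone head losses add (resistances L/K in series).
Σ(L/K) = 42.9/129 + 699/19.1 + 179/57.4 = 0.3326 + 36.60 + 3.118 = 40.05 d
q = ΔH / Σ(L/K) = 1.20 / 40.05 = 0.02996 m/d (same in every zone)
Zone A: v = q/n = 0.02996/0.23 = 0.1303 m/d → t_A = 42.9/0.1303 = 329.3 d
Zone B: v = q/n = 0.02996/0.34 = 0.08813 m/d → t_B = 699/0.08813 = 7931 d
Zone C: v = q/n = 0.02996/0.05 = 0.5993 m/d → t_C = 179/0.5993 = 298.7 d
Total t = 329.3 + 7931 + 298.7 = 8559 d
   = 8559 / 365 = 23.5 yr

23.5 years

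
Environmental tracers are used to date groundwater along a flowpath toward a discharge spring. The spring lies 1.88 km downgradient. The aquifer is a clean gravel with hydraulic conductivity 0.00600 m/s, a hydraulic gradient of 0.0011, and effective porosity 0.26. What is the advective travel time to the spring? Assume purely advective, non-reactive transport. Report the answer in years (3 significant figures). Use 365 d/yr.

K = 0.00600 m/s × 86400 s/d = 518.4 m/d
Darcy flux q = K·i = 518.4 × 0.0011 = 0.5702 m/d
Seepage velocity v = q / n = 0.5702 / 0.26 = 2.193 m/d
L = 1.88 km = 1880 m
t = L / v = 1880 / 2.193 = 857.2 d
   = 857.2 / 365 = 2.35 yr

2.35 years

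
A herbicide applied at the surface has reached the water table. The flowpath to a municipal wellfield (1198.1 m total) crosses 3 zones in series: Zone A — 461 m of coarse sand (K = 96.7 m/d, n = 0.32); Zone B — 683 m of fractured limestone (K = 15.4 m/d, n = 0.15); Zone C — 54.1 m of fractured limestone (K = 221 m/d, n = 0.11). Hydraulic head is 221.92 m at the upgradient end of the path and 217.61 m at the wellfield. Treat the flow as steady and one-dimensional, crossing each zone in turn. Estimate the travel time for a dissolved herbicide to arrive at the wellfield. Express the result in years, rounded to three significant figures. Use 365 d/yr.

Total head drop ΔH = 221.92 − 217.61 = 4.31 m
Continuity: the same q passes through each zone, so ΔH = q·Σ(L_j/K_j) — the zones act as resistances in series.
Σ(L/K) = 461/96.7 + 683/15.4 + 54.1/221 = 4.767 + 44.35 + 0.2448 = 49.36 d
q = ΔH / Σ(L/K) = 4.31 / 49.36 = 0.08731 m/d (same in every zone)
Zone A: v = q/n = 0.08731/0.32 = 0.2729 m/d → t_A = 461/0.2729 = 1690 d
Zone B: v = q/n = 0.08731/0.15 = 0.5821 m/d → t_B = 683/0.5821 = 1173 d
Zone C: v = q/n = 0.08731/0.11 = 0.7938 m/d → t_C = 54.1/0.7938 = 68.16 d
Total t = 1690 + 1173 + 68.16 = 2931 d
   = 2931 / 365 = 8.03 yr

8.03 years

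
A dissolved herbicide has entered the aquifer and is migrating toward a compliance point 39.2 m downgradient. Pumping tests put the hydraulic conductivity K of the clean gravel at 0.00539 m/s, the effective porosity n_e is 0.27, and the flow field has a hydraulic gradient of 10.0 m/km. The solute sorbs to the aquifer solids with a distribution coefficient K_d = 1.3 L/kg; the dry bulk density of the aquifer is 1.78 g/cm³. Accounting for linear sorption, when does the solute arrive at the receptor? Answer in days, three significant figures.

K = 0.00539 m/s × 86400 s/d = 465.7 m/d
Darcy flux q = K·i = 465.7 × 0.010 = 4.657 m/d
Average linear velocity = 4.657 / 0.27 = 17.25 m/d
Retardation R = 1 + ρ_b·K_d/n = 1 + 1.78×1.3/0.27 = 9.570
Contaminant velocity v_c = v/R = 17.25/9.570 = 1.802 m/d
t = L/v_c = 39.2/1.802 = 21.75 d

21.8 days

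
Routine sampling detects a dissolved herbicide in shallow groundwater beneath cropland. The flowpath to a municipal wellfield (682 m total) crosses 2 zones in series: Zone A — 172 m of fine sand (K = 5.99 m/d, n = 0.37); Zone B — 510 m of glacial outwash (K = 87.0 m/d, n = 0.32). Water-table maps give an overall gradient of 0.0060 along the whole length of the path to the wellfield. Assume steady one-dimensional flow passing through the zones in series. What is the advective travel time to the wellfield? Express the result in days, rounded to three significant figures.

1920 days

For zones in series the flux q is common to all zones; the equivalent conductivity is the harmonic (thickness-weighted) mean, K_eq = L_total / Σ(L_j/K_j).
Σ(L/K) = 172/5.99 + 510/87.0 = 28.71 + 5.862 = 34.58 d
K_eq = L_total / Σ(L/K) = 682 / 34.58 = 19.72 m/d
q = K_eq · i = 19.72 × 0.0060 = 0.1183 m/d (same in every zone)
Zone A: v = q/n = 0.1183/0.37 = 0.3199 m/d → t_A = 172/0.3199 = 537.7 d
Zone B: v = q/n = 0.1183/0.32 = 0.3698 m/d → t_B = 510/0.3698 = 1379 d
Total t = 537.7 + 1379 = 1917 d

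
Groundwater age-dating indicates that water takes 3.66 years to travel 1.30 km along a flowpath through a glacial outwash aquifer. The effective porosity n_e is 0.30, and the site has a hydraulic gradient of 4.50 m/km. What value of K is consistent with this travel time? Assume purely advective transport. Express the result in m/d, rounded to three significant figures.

64.9 m/d

t = 3.66 years = 1336 d
L = 1.30 km = 1300 m
v = L / t = 1300 / 1336 = 0.9731 m/d
K = v · n / i = 0.9731 × 0.30 / 0.0045 = 64.9 m/d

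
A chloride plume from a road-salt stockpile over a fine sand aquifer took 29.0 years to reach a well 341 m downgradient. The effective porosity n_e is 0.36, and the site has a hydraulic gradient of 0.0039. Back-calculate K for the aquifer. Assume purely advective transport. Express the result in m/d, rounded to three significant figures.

2.97 m/d

t = 29.0 years = 10590 d
v = L / t = 341 / 10590 = 0.03222 m/d
K = v · n / i = 0.03222 × 0.36 / 0.0039 = 2.97 m/d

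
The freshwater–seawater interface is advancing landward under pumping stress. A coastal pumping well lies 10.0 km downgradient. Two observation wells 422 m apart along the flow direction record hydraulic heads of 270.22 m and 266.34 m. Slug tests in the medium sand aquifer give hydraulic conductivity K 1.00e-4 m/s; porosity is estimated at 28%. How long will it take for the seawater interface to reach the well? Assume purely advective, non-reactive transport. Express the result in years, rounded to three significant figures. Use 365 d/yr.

Hydraulic gradient i = (270.22 − 266.34) / 422 = 3.88 / 422 = 0.009194
K = 1.00e-4 m/s × 86400 s/d = 8.640 m/d
Specific discharge q = 8.640 × 0.009194 = 0.07944 m/d
Average linear velocity = 0.07944 / 0.28 = 0.2837 m/d
L = 10.0 km = 10000 m
t = L / v = 10000 / 0.2837 = 35250 d
   = 35250 / 365 = 96.6 yr

96.6 years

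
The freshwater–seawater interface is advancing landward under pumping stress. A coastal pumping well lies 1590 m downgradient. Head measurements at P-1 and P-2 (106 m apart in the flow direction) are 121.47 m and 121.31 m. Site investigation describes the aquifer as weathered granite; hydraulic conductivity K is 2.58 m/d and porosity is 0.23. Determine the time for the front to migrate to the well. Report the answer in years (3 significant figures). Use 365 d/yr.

Hydraulic gradient i = (121.47 − 121.31) / 106 = 0.16 / 106 = 0.001509
q = Ki = 2.58 × 0.001509 = 0.003894 m/d
v = Ki/n = 2.58·0.001509/0.23 = 0.01693 m/d
t = L / v = 1590 / 0.01693 = 93910 d
   = 93910 / 365 = 257 yr

257 years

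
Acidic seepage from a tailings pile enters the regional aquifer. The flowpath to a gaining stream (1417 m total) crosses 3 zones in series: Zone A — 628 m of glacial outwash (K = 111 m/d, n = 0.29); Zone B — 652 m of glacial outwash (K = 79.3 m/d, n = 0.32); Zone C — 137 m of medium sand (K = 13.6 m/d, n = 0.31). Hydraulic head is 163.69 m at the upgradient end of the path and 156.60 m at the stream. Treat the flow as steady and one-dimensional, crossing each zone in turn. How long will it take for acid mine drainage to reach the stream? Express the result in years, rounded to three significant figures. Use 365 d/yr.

Total head drop ΔH = 163.69 − 156.60 = 7.09 m
Steady 1-D flow in series ⇒ the Darcy flux q is identical in every zone and the zone head losses add (resistances L/K in series).
Σ(L/K) = 628/111 + 652/79.3 + 137/13.6 = 5.658 + 8.222 + 10.07 = 23.95 d
q = ΔH / Σ(L/K) = 7.09 / 23.95 = 0.2960 m/d (same in every zone)
Zone A: v = q/n = 0.2960/0.29 = 1.021 m/d → t_A = 628/1.021 = 615.3 d
Zone B: v = q/n = 0.2960/0.32 = 0.9250 m/d → t_B = 652/0.9250 = 704.9 d
Zone C: v = q/n = 0.2960/0.31 = 0.9548 m/d → t_C = 137/0.9548 = 143.5 d
Total t = 615.3 + 704.9 + 143.5 = 1464 d
   = 1464 / 365 = 4.01 yr

4.01 years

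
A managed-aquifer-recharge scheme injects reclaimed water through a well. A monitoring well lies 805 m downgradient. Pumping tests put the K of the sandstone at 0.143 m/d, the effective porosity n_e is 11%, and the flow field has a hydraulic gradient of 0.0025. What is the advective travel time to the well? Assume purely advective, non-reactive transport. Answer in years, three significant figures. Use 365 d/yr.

q = Ki = 0.143 × 0.0025 = 3.575e-4 m/d
v = Ki/n = 0.143·0.0025/0.11 = 0.003250 m/d
t = L / v = 805 / 0.003250 = 247700 d
   = 247700 / 365 = 679 yr

679 years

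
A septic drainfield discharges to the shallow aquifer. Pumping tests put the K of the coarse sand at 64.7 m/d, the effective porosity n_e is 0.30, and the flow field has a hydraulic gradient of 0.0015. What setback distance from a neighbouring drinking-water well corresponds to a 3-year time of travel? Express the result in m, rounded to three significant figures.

Specific discharge q = 64.7 × 0.0015 = 0.09705 m/d
Seepage velocity v = q / n = 0.09705 / 0.30 = 0.3235 m/d
T = 3 yr × 365 = 1095 d
L = v × T = 0.3235 × 1095 = 354.2 m

354 m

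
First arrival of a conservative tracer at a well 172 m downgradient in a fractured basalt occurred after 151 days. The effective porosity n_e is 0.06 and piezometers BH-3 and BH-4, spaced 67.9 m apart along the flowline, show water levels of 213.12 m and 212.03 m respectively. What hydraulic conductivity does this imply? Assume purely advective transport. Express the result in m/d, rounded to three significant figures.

4.26 m/d

Hydraulic gradient i = (213.12 − 212.03) / 67.9 = 1.09 / 67.9 = 0.01605
v = L / t = 172 / 151 = 1.139 m/d
K = v · n / i = 1.139 × 0.06 / 0.01605 = 4.26 m/d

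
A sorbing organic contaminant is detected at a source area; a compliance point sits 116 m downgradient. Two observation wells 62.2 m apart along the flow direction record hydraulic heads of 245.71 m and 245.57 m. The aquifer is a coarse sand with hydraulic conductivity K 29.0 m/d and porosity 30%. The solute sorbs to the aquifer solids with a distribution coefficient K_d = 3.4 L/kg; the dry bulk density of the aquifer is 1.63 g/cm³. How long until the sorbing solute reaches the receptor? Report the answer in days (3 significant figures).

10400 days

Hydraulic gradient i = (245.71 − 245.57) / 62.2 = 0.14 / 62.2 = 0.002251
Darcy flux q = K·i = 29.0 × 0.002251 = 0.06527 m/d
v = Ki/n = 29.0·0.002251/0.30 = 0.2176 m/d
Retardation R = 1 + ρ_b·K_d/n = 1 + 1.63×3.4/0.30 = 19.47
Contaminant velocity v_c = v/R = 0.2176/19.47 = 0.01117 m/d
t = L/v_c = 116/0.01117 = 10380 d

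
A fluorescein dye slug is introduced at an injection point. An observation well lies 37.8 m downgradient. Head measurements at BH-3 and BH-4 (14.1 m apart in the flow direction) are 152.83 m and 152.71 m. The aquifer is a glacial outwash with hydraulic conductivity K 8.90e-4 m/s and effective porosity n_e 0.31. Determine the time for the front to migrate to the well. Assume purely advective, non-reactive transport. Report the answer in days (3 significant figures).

Hydraulic gradient i = (152.83 − 152.71) / 14.1 = 0.12 / 14.1 = 0.008511
K = 8.90e-4 m/s × 86400 s/d = 76.90 m/d
Darcy flux q = K·i = 76.90 × 0.008511 = 0.6544 m/d
Seepage velocity v = q / n = 0.6544 / 0.31 = 2.111 m/d
t = L / v = 37.8 / 2.111 = 17.91 d

17.9 days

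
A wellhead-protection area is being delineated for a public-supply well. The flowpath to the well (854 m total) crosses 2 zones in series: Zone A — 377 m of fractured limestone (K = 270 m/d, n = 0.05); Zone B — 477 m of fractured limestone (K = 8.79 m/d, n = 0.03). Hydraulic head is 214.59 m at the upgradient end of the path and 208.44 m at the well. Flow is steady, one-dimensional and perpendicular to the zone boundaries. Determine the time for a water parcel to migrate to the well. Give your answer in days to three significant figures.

Total head drop ΔH = 214.59 − 208.44 = 6.15 m
Continuity: the same q passes through each zone, so ΔH = q·Σ(L_j/K_j) — the zones act as resistances in series.
Σ(L/K) = 377/270 + 477/8.79 = 1.396 + 54.27 = 55.66 d
q = ΔH / Σ(L/K) = 6.15 / 55.66 = 0.1105 m/d (same in every zone)
Zone A: v = q/n = 0.1105/0.05 = 2.210 m/d → t_A = 377/2.210 = 170.6 d
Zone B: v = q/n = 0.1105/0.03 = 3.683 m/d → t_B = 477/3.683 = 129.5 d
Total t = 170.6 + 129.5 = 300.1 d

300 days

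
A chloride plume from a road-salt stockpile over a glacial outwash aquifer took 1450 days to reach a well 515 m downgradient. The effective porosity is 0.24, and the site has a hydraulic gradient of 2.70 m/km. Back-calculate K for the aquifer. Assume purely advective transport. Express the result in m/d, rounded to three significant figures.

v = L / t = 515 / 1450 = 0.3552 m/d
K = v · n / i = 0.3552 × 0.24 / 0.0027 = 31.6 m/d

31.6 m/d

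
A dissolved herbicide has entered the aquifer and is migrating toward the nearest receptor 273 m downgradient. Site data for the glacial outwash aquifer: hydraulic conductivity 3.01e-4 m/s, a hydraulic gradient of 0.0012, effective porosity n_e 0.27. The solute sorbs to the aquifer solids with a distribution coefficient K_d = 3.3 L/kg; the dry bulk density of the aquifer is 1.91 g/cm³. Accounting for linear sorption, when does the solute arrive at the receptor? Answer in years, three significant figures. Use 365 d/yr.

158 years

K = 3.01e-4 m/s × 86400 s/d = 26.01 m/d
Specific discharge q = 26.01 × 0.0012 = 0.03121 m/d
v_s = q/n_e = 0.03121/0.27 = 0.1156 m/d
Retardation R = 1 + ρ_b·K_d/n = 1 + 1.91×3.3/0.27 = 24.34
Contaminant velocity v_c = v/R = 0.1156/24.34 = 0.004748 m/d
t = L/v_c = 273/0.004748 = 57500 d
   = 57500/365 = 158 yr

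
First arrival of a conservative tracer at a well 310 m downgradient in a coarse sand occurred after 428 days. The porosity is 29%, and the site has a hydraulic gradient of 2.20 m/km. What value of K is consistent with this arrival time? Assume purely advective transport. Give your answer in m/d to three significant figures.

v = L / t = 310 / 428 = 0.7243 m/d
K = v · n / i = 0.7243 × 0.29 / 0.0022 = 95.5 m/d

95.5 m/d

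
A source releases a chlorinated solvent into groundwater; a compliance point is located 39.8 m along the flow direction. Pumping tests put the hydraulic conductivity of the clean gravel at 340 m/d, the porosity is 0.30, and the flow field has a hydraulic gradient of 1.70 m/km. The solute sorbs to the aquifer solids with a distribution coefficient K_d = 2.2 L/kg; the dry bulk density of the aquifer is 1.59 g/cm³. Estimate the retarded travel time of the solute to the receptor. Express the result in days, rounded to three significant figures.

262 days

q = Ki = 340 × 0.0017 = 0.5780 m/d
v_s = q/n_e = 0.5780/0.30 = 1.927 m/d
Retardation R = 1 + ρ_b·K_d/n = 1 + 1.59×2.2/0.30 = 12.66
Contaminant velocity v_c = v/R = 1.927/12.66 = 0.1522 m/d
t = L/v_c = 39.8/0.1522 = 261.5 d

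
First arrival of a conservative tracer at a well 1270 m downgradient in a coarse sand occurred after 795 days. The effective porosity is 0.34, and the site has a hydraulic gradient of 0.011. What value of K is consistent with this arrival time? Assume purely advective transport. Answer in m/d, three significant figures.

49.4 m/d

v = L / t = 1270 / 795 = 1.597 m/d
K = v · n / i = 1.597 × 0.34 / 0.011 = 49.4 m/d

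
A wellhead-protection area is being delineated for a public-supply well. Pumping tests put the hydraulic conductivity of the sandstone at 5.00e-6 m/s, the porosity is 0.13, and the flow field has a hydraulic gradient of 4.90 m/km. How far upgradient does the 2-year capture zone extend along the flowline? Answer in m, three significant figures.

K = 5.00e-6 m/s × 86400 s/d = 0.4320 m/d
q = Ki = 0.4320 × 0.0049 = 0.002117 m/d
Average linear velocity = 0.002117 / 0.13 = 0.01628 m/d
T = 2 yr × 365 = 730 d
L = v × T = 0.01628 × 730 = 11.89 m

11.9 m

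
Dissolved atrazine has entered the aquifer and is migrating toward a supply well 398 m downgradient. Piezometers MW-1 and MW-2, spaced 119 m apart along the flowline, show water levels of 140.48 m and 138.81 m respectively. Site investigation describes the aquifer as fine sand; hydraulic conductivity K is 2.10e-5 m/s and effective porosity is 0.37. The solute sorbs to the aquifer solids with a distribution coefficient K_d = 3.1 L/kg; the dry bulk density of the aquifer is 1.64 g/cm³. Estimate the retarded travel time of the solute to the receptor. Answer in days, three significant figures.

85300 days

Hydraulic gradient i = (140.48 − 138.81) / 119 = 1.67 / 119 = 0.01403
K = 2.10e-5 m/s × 86400 s/d = 1.814 m/d
Darcy flux q = K·i = 1.814 × 0.01403 = 0.02546 m/d
v_s = q/n_e = 0.02546/0.37 = 0.06882 m/d
Retardation R = 1 + ρ_b·K_d/n = 1 + 1.64×3.1/0.37 = 14.74
Contaminant velocity v_c = v/R = 0.06882/14.74 = 0.004669 m/d
t = L/v_c = 398/0.004669 = 85250 d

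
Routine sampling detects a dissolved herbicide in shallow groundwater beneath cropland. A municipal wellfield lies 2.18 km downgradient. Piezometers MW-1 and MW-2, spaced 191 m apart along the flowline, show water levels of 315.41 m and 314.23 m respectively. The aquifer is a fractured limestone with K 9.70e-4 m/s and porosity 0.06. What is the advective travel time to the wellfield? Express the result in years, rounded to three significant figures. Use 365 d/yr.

Hydraulic gradient i = (315.41 − 314.23) / 191 = 1.18 / 191 = 0.006178
K = 9.70e-4 m/s × 86400 s/d = 83.81 m/d
Darcy flux q = K·i = 83.81 × 0.006178 = 0.5178 m/d
v = Ki/n = 83.81·0.006178/0.06 = 8.629 m/d
L = 2.18 km = 2180 m
t = L / v = 2180 / 8.629 = 252.6 d
   = 252.6 / 365 = 0.692 yr

0.692 years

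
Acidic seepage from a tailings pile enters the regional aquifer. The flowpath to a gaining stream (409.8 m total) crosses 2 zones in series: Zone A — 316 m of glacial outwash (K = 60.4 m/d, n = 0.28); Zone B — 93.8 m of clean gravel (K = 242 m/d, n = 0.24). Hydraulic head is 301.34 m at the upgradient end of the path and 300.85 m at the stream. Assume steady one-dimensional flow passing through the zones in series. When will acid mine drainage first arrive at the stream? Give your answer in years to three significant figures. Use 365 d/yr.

Total head drop ΔH = 301.34 − 300.85 = 0.49 m
Continuity: the same q passes through each zone, so ΔH = q·Σ(L_j/K_j) — the zones act as resistances in series.
Σ(L/K) = 316/60.4 + 93.8/242 = 5.232 + 0.3876 = 5.619 d
q = ΔH / Σ(L/K) = 0.49 / 5.619 = 0.08720 m/d (same in every zone)
Zone A: v = q/n = 0.08720/0.28 = 0.3114 m/d → t_A = 316/0.3114 = 1015 d
Zone B: v = q/n = 0.08720/0.24 = 0.3633 m/d → t_B = 93.8/0.3633 = 258.2 d
Total t = 1015 + 258.2 = 1273 d
   = 1273 / 365 = 3.49 yr

3.49 years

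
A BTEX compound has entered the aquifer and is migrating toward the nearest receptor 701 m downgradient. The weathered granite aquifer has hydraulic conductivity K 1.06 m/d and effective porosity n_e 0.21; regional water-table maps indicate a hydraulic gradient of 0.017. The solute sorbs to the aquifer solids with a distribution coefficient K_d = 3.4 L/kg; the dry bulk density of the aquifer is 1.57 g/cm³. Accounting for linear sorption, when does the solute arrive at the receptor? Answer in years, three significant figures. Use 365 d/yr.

q = Ki = 1.06 × 0.017 = 0.01802 m/d
Average linear velocity = 0.01802 / 0.21 = 0.08581 m/d
Retardation R = 1 + ρ_b·K_d/n = 1 + 1.57×3.4/0.21 = 26.42
Contaminant velocity v_c = v/R = 0.08581/26.42 = 0.003248 m/d
t = L/v_c = 701/0.003248 = 215800 d
   = 215800/365 = 591 yr

591 years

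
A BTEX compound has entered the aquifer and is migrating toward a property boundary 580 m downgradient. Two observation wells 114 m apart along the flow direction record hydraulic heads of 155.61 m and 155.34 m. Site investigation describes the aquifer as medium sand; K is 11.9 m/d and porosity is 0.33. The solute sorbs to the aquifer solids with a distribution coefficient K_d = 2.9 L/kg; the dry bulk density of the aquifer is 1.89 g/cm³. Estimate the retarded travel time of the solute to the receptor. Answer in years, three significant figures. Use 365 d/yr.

Hydraulic gradient i = (155.61 − 155.34) / 114 = 0.27 / 114 = 0.002368
Darcy flux q = K·i = 11.9 × 0.002368 = 0.02818 m/d
Seepage velocity v = q / n = 0.02818 / 0.33 = 0.08541 m/d
Retardation R = 1 + ρ_b·K_d/n = 1 + 1.89×2.9/0.33 = 17.61
Contaminant velocity v_c = v/R = 0.08541/17.61 = 0.004850 m/d
t = L/v_c = 580/0.004850 = 119600 d
   = 119600/365 = 328 yr

328 years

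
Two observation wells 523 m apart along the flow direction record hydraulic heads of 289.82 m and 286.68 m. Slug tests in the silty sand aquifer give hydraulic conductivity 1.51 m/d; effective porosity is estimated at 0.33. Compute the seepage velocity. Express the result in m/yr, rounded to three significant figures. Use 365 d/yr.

10.0 m/yr

Hydraulic gradient i = (289.82 − 286.68) / 523 = 3.14 / 523 = 0.006004
Darcy flux q = K·i = 1.51 × 0.006004 = 0.009066 m/d
Seepage velocity v = q / n = 0.009066 / 0.33 = 0.02747 m/d
   = 0.02747 × 365 = 10.0 m/yr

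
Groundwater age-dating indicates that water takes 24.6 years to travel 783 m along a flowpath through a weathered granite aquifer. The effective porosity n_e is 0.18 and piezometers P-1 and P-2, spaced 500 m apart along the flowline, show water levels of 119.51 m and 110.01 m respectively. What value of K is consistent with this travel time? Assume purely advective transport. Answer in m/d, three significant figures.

0.826 m/d

Hydraulic gradient i = (119.51 − 110.01) / 500 = 9.50 / 500 = 0.01900
t = 24.6 years = 8979 d
v = L / t = 783 / 8979 = 0.08720 m/d
K = v · n / i = 0.08720 × 0.18 / 0.01900 = 0.826 m/d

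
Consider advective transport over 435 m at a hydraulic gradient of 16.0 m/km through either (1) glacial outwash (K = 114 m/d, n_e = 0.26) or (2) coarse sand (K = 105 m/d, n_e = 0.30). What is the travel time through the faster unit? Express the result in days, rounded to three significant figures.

Unit 1 (glacial outwash): v = 114×0.016/0.26 = 7.015 m/d, t = 435/7.015 = 62.01 d
Unit 2 (coarse sand): v = 105×0.016/0.30 = 5.600 m/d, t = 435/5.600 = 77.68 d
Faster unit: t = 62.0 d

62.0 days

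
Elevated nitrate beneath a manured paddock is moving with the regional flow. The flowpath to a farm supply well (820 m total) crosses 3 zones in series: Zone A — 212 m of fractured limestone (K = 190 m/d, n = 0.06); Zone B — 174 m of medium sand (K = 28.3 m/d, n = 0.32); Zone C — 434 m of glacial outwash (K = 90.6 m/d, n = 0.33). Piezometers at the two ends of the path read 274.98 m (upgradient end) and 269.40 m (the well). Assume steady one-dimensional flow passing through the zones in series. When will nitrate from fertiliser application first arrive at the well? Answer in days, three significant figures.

457 days

Total head drop ΔH = 274.98 − 269.40 = 5.58 m
Steady 1-D flow in series ⇒ the Darcy flux q is identical in every zone and the zone head losses add (resistances L/K in series).
Σ(L/K) = 212/190 + 174/28.3 + 434/90.6 = 1.116 + 6.148 + 4.790 = 12.05 d
q = ΔH / Σ(L/K) = 5.58 / 12.05 = 0.4629 m/d (same in every zone)
Zone A: v = q/n = 0.4629/0.06 = 7.715 m/d → t_A = 212/7.715 = 27.48 d
Zone B: v = q/n = 0.4629/0.32 = 1.447 m/d → t_B = 174/1.447 = 120.3 d
Zone C: v = q/n = 0.4629/0.33 = 1.403 m/d → t_C = 434/1.403 = 309.4 d
Total t = 27.48 + 120.3 + 309.4 = 457.2 d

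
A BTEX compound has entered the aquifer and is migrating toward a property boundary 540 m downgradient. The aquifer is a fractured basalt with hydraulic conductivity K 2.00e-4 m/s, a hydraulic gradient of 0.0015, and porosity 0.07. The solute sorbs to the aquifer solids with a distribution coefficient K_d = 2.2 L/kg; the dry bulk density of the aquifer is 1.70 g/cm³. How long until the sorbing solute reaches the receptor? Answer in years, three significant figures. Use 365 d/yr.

217 years

K = 2.00e-4 m/s × 86400 s/d = 17.28 m/d
q = Ki = 17.28 × 0.0015 = 0.02592 m/d
Average linear velocity = 0.02592 / 0.07 = 0.3703 m/d
Retardation R = 1 + ρ_b·K_d/n = 1 + 1.70×2.2/0.07 = 54.43
Contaminant velocity v_c = v/R = 0.3703/54.43 = 0.006803 m/d
t = L/v_c = 540/0.006803 = 79380 d
   = 79380/365 = 217 yr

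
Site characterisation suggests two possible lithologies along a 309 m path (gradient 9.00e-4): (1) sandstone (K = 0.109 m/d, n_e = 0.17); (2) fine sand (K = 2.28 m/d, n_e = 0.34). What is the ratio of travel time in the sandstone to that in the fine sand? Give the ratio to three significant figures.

10.5

Unit 1 (sandstone): v = 0.109×9.0e-4/0.17 = 5.771e-4 m/d, t = 309/5.771e-4 = 535500 d
Unit 2 (fine sand): v = 2.28×9.0e-4/0.34 = 0.006035 m/d, t = 309/0.006035 = 51200 d
t(sandstone) / t(fine sand) = 535500/51200 = 10.5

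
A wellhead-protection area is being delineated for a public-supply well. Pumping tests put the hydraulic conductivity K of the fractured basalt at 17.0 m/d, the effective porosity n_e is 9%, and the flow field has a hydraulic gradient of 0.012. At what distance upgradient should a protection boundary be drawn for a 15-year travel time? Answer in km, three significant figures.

Specific discharge q = 17.0 × 0.012 = 0.2040 m/d
v = Ki/n = 17.0·0.012/0.09 = 2.267 m/d
T = 15 yr × 365 = 5475 d
L = v × T = 2.267 × 5475 = 12410 m
   = 12.4 km

12.4 km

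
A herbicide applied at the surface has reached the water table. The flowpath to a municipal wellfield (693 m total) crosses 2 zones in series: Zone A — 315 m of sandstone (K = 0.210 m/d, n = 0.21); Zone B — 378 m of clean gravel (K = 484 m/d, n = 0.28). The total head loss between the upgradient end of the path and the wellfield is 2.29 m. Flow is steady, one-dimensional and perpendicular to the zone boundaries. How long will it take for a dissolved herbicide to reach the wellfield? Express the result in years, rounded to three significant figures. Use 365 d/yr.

Steady 1-D flow in series ⇒ the Darcy flux q is identical in every zone and the zone head losses add (resistances L/K in series).
Σ(L/K) = 315/0.210 + 378/484 = 1500 + 0.7810 = 1501 d
q = ΔH / Σ(L/K) = 2.29 / 1501 = 0.001526 m/d (same in every zone)
Zone A: v = q/n = 0.001526/0.21 = 0.007266 m/d → t_A = 315/0.007266 = 43350 d
Zone B: v = q/n = 0.001526/0.28 = 0.005450 m/d → t_B = 378/0.005450 = 69360 d
Total t = 43350 + 69360 = 112700 d
   = 112700 / 365 = 309 yr

309 years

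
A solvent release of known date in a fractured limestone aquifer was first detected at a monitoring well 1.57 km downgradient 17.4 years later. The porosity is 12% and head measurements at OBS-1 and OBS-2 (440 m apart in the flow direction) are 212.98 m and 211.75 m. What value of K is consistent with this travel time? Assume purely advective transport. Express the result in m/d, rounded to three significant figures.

10.6 m/d

Hydraulic gradient i = (212.98 − 211.75) / 440 = 1.23 / 440 = 0.002795
t = 17.4 years = 6351 d
L = 1.57 km = 1570 m
v = L / t = 1570 / 6351 = 0.2472 m/d
K = v · n / i = 0.2472 × 0.12 / 0.002795 = 10.6 m/d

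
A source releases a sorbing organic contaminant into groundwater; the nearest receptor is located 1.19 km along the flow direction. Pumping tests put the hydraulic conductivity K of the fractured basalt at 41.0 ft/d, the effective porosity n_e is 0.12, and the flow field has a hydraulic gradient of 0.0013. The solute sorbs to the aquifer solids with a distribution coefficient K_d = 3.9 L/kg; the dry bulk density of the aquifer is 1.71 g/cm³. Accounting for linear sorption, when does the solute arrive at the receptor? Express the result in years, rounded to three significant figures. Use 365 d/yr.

1360 years

K = 41.0 ft/d × 0.3048 = 12.50 m/d
q = Ki = 12.50 × 0.0013 = 0.01625 m/d
v = Ki/n = 12.50·0.0013/0.12 = 0.1354 m/d
Retardation R = 1 + ρ_b·K_d/n = 1 + 1.71×3.9/0.12 = 56.57
Contaminant velocity v_c = v/R = 0.1354/56.57 = 0.002393 m/d
L = 1.19 km = 1190 m
t = L/v_c = 1190/0.002393 = 497300 d
   = 497300/365 = 1360 yr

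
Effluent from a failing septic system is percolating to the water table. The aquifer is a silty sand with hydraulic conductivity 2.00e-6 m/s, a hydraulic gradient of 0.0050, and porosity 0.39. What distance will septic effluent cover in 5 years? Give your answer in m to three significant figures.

K = 2.00e-6 m/s × 86400 s/d = 0.1728 m/d
q = Ki = 0.1728 × 0.0050 = 8.640e-4 m/d
v_s = q/n_e = 8.640e-4/0.39 = 0.002215 m/d
T = 5 yr × 365 = 1825 d
L = v × T = 0.002215 × 1825 = 4.043 m

4.04 m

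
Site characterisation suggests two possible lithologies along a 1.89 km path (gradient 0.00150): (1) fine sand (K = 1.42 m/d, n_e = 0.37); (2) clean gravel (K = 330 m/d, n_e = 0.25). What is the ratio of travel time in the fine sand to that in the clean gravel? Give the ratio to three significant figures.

Unit 1 (fine sand): v = 1.42×0.0015/0.37 = 0.005757 m/d, t = 1890/0.005757 = 328300 d
Unit 2 (clean gravel): v = 330×0.0015/0.25 = 1.980 m/d, t = 1890/1.980 = 954.5 d
t(fine sand) / t(clean gravel) = 328300/954.5 = 344

344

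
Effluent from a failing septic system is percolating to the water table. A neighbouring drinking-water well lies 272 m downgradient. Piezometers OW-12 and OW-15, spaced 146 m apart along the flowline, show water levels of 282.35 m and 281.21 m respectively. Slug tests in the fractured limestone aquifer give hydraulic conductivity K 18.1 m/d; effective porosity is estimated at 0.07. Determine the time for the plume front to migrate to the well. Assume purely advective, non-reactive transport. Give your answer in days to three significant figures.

135 days

Hydraulic gradient i = (282.35 − 281.21) / 146 = 1.14 / 146 = 0.007808
Specific discharge q = 18.1 × 0.007808 = 0.1413 m/d
Seepage velocity v = q / n = 0.1413 / 0.07 = 2.019 m/d
t = L / v = 272 / 2.019 = 134.7 d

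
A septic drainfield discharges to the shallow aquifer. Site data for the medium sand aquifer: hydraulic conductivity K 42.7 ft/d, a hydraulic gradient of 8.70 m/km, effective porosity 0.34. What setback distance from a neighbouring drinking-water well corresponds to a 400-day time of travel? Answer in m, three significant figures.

K = 42.7 ft/d × 0.3048 = 13.01 m/d
Specific discharge q = 13.01 × 0.0087 = 0.1132 m/d
v = Ki/n = 13.01·0.0087/0.34 = 0.3330 m/d
L = v × T = 0.3330 × 400 = 133.2 m

133 m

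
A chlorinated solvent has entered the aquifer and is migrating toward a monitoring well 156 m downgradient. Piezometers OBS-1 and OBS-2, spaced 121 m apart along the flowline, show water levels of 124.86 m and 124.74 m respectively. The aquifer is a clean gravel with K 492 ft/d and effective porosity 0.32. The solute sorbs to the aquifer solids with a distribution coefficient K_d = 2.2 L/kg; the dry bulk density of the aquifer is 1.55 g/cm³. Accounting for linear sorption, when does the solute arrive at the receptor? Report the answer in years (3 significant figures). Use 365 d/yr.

Hydraulic gradient i = (124.86 − 124.74) / 121 = 0.12 / 121 = 9.917e-4
K = 492 ft/d × 0.3048 = 150.0 m/d
q = Ki = 150.0 × 9.917e-4 = 0.1487 m/d
Seepage velocity v = q / n = 0.1487 / 0.32 = 0.4648 m/d
Retardation R = 1 + ρ_b·K_d/n = 1 + 1.55×2.2/0.32 = 11.66
Contaminant velocity v_c = v/R = 0.4648/11.66 = 0.03987 m/d
t = L/v_c = 156/0.03987 = 3913 d
   = 3913/365 = 10.7 yr

10.7 years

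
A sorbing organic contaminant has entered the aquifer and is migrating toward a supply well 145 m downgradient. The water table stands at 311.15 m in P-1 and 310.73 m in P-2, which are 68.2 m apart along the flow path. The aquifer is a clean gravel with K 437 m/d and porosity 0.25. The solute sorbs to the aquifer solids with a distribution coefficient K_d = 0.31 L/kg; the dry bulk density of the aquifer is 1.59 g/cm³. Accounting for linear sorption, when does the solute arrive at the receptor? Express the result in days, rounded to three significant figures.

Hydraulic gradient i = (311.15 − 310.73) / 68.2 = 0.42 / 68.2 = 0.006158
Specific discharge q = 437 × 0.006158 = 2.691 m/d
v = Ki/n = 437·0.006158/0.25 = 10.76 m/d
Retardation R = 1 + ρ_b·K_d/n = 1 + 1.59×0.31/0.25 = 2.972
Contaminant velocity v_c = v/R = 10.76/2.972 = 3.623 m/d
t = L/v_c = 145/3.623 = 40.03 d

40.0 days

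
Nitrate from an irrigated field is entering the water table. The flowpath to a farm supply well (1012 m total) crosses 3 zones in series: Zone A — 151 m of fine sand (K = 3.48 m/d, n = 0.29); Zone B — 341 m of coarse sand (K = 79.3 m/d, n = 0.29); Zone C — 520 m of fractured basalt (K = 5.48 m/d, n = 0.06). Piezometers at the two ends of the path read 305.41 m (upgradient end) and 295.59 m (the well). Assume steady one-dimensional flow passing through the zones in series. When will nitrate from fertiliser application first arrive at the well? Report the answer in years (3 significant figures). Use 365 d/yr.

Total head drop ΔH = 305.41 − 295.59 = 9.82 m
Continuity: the same q passes through each zone, so ΔH = q·Σ(L_j/K_j) — the zones act as resistances in series.
Σ(L/K) = 151/3.48 + 341/79.3 + 520/5.48 = 43.39 + 4.300 + 94.89 = 142.6 d
q = ΔH / Σ(L/K) = 9.82 / 142.6 = 0.06887 m/d (same in every zone)
Zone A: v = q/n = 0.06887/0.29 = 0.2375 m/d → t_A = 151/0.2375 = 635.8 d
Zone B: v = q/n = 0.06887/0.29 = 0.2375 m/d → t_B = 341/0.2375 = 1436 d
Zone C: v = q/n = 0.06887/0.06 = 1.148 m/d → t_C = 520/1.148 = 453.0 d
Total t = 635.8 + 1436 + 453.0 = 2525 d
   = 2525 / 365 = 6.92 yr

6.92 years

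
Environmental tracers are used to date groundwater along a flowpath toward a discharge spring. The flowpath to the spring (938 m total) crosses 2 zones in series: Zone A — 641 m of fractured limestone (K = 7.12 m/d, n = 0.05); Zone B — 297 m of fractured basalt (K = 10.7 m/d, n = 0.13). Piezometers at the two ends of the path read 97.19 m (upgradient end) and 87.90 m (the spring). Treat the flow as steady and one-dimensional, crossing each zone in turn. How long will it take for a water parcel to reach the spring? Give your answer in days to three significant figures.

Total head drop ΔH = 97.19 − 87.90 = 9.29 m
Steady 1-D flow in series ⇒ the Darcy flux q is identical in every zone and the zone head losses add (resistances L/K in series).
Σ(L/K) = 641/7.12 + 297/10.7 = 90.03 + 27.76 = 117.8 d
q = ΔH / Σ(L/K) = 9.29 / 117.8 = 0.07887 m/d (same in every zone)
Zone A: v = q/n = 0.07887/0.05 = 1.577 m/d → t_A = 641/1.577 = 406.4 d
Zone B: v = q/n = 0.07887/0.13 = 0.6067 m/d → t_B = 297/0.6067 = 489.5 d
Total t = 406.4 + 489.5 = 895.9 d

896 days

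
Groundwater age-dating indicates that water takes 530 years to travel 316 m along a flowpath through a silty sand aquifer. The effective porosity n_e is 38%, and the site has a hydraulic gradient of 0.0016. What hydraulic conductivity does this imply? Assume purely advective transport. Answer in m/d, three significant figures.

t = 530 years = 193500 d
v = L / t = 316 / 193500 = 0.001633 m/d
K = v · n / i = 0.001633 × 0.38 / 0.0016 = 0.388 m/d

0.388 m/d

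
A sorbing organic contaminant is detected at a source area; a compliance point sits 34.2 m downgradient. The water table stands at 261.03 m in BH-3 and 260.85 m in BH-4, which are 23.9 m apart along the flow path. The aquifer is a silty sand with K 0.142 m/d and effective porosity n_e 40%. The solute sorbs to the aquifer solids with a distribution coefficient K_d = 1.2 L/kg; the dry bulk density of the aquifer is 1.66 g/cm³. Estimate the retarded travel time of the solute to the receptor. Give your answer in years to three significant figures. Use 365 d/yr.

210 years

Hydraulic gradient i = (261.03 − 260.85) / 23.9 = 0.18 / 23.9 = 0.007531
Specific discharge q = 0.142 × 0.007531 = 0.001069 m/d
v_s = q/n_e = 0.001069/0.40 = 0.002674 m/d
Retardation R = 1 + ρ_b·K_d/n = 1 + 1.66×1.2/0.40 = 5.980
Contaminant velocity v_c = v/R = 0.002674/5.980 = 4.471e-4 m/d
t = L/v_c = 34.2/4.471e-4 = 76490 d
   = 76490/365 = 210 yr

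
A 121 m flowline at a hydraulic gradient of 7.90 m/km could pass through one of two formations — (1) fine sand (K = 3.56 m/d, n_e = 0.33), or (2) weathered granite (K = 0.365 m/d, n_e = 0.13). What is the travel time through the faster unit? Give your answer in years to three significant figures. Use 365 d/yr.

3.89 years

Unit 1 (fine sand): v = 3.56×0.0079/0.33 = 0.08522 m/d, t = 121/0.08522 = 1420 d
Unit 2 (weathered granite): v = 0.365×0.0079/0.13 = 0.02218 m/d, t = 121/0.02218 = 5455 d
Faster: 1420 d / 365 = 3.89 yr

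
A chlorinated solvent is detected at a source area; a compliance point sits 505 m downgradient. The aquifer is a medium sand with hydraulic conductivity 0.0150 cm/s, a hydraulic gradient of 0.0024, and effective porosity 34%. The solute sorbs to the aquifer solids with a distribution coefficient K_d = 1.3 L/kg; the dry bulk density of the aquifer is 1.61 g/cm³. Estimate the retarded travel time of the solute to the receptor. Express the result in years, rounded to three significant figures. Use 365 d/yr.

108 years

K = 0.0150 cm/s × 864 = 12.96 m/d
Darcy flux q = K·i = 12.96 × 0.0024 = 0.03110 m/d
v = Ki/n = 12.96·0.0024/0.34 = 0.09148 m/d
Retardation R = 1 + ρ_b·K_d/n = 1 + 1.61×1.3/0.34 = 7.156
Contaminant velocity v_c = v/R = 0.09148/7.156 = 0.01278 m/d
t = L/v_c = 505/0.01278 = 39500 d
   = 39500/365 = 108 yr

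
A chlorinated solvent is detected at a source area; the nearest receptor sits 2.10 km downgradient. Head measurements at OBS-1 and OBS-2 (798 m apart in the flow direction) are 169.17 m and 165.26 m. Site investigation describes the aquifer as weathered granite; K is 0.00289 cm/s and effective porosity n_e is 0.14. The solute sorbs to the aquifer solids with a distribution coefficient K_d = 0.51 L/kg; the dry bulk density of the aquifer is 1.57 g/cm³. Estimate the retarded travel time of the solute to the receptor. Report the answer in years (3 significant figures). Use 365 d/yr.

442 years

Hydraulic gradient i = (169.17 − 165.26) / 798 = 3.91 / 798 = 0.004900
K = 0.00289 cm/s × 864 = 2.497 m/d
Specific discharge q = 2.497 × 0.004900 = 0.01223 m/d
Average linear velocity = 0.01223 / 0.14 = 0.08739 m/d
Retardation R = 1 + ρ_b·K_d/n = 1 + 1.57×0.51/0.14 = 6.719
Contaminant velocity v_c = v/R = 0.08739/6.719 = 0.01301 m/d
L = 2.10 km = 2100 m
t = L/v_c = 2100/0.01301 = 161500 d
   = 161500/365 = 442 yr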